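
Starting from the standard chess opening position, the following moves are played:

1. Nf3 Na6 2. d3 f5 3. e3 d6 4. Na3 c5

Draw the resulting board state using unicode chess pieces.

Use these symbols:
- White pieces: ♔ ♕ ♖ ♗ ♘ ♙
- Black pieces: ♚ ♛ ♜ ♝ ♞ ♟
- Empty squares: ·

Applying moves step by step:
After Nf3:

♜ ♞ ♝ ♛ ♚ ♝ ♞ ♜
♟ ♟ ♟ ♟ ♟ ♟ ♟ ♟
· · · · · · · ·
· · · · · · · ·
· · · · · · · ·
· · · · · ♘ · ·
♙ ♙ ♙ ♙ ♙ ♙ ♙ ♙
♖ ♘ ♗ ♕ ♔ ♗ · ♖


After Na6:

♜ · ♝ ♛ ♚ ♝ ♞ ♜
♟ ♟ ♟ ♟ ♟ ♟ ♟ ♟
♞ · · · · · · ·
· · · · · · · ·
· · · · · · · ·
· · · · · ♘ · ·
♙ ♙ ♙ ♙ ♙ ♙ ♙ ♙
♖ ♘ ♗ ♕ ♔ ♗ · ♖


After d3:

♜ · ♝ ♛ ♚ ♝ ♞ ♜
♟ ♟ ♟ ♟ ♟ ♟ ♟ ♟
♞ · · · · · · ·
· · · · · · · ·
· · · · · · · ·
· · · ♙ · ♘ · ·
♙ ♙ ♙ · ♙ ♙ ♙ ♙
♖ ♘ ♗ ♕ ♔ ♗ · ♖


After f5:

♜ · ♝ ♛ ♚ ♝ ♞ ♜
♟ ♟ ♟ ♟ ♟ · ♟ ♟
♞ · · · · · · ·
· · · · · ♟ · ·
· · · · · · · ·
· · · ♙ · ♘ · ·
♙ ♙ ♙ · ♙ ♙ ♙ ♙
♖ ♘ ♗ ♕ ♔ ♗ · ♖


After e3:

♜ · ♝ ♛ ♚ ♝ ♞ ♜
♟ ♟ ♟ ♟ ♟ · ♟ ♟
♞ · · · · · · ·
· · · · · ♟ · ·
· · · · · · · ·
· · · ♙ ♙ ♘ · ·
♙ ♙ ♙ · · ♙ ♙ ♙
♖ ♘ ♗ ♕ ♔ ♗ · ♖


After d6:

♜ · ♝ ♛ ♚ ♝ ♞ ♜
♟ ♟ ♟ · ♟ · ♟ ♟
♞ · · ♟ · · · ·
· · · · · ♟ · ·
· · · · · · · ·
· · · ♙ ♙ ♘ · ·
♙ ♙ ♙ · · ♙ ♙ ♙
♖ ♘ ♗ ♕ ♔ ♗ · ♖


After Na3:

♜ · ♝ ♛ ♚ ♝ ♞ ♜
♟ ♟ ♟ · ♟ · ♟ ♟
♞ · · ♟ · · · ·
· · · · · ♟ · ·
· · · · · · · ·
♘ · · ♙ ♙ ♘ · ·
♙ ♙ ♙ · · ♙ ♙ ♙
♖ · ♗ ♕ ♔ ♗ · ♖


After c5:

♜ · ♝ ♛ ♚ ♝ ♞ ♜
♟ ♟ · · ♟ · ♟ ♟
♞ · · ♟ · · · ·
· · ♟ · · ♟ · ·
· · · · · · · ·
♘ · · ♙ ♙ ♘ · ·
♙ ♙ ♙ · · ♙ ♙ ♙
♖ · ♗ ♕ ♔ ♗ · ♖



  a b c d e f g h
  ─────────────────
8│♜ · ♝ ♛ ♚ ♝ ♞ ♜│8
7│♟ ♟ · · ♟ · ♟ ♟│7
6│♞ · · ♟ · · · ·│6
5│· · ♟ · · ♟ · ·│5
4│· · · · · · · ·│4
3│♘ · · ♙ ♙ ♘ · ·│3
2│♙ ♙ ♙ · · ♙ ♙ ♙│2
1│♖ · ♗ ♕ ♔ ♗ · ♖│1
  ─────────────────
  a b c d e f g h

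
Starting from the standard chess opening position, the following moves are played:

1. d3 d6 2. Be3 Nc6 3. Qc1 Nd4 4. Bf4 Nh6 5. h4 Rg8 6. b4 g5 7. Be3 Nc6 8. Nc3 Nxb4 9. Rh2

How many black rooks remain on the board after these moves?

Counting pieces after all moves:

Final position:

  a b c d e f g h
  ─────────────────
8│♜ · ♝ ♛ ♚ ♝ ♜ ·│8
7│♟ ♟ ♟ · ♟ ♟ · ♟│7
6│· · · ♟ · · · ♞│6
5│· · · · · · ♟ ·│5
4│· ♞ · · · · · ♙│4
3│· · ♘ ♙ ♗ · · ·│3
2│♙ · ♙ · ♙ ♙ ♙ ♖│2
1│♖ · ♕ · ♔ ♗ ♘ ·│1
  ─────────────────
  a b c d e f g h


2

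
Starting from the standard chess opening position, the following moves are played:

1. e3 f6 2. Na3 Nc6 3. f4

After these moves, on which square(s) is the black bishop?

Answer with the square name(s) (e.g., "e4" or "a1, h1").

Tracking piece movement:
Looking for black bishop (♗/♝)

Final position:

  a b c d e f g h
  ─────────────────
8│♜ · ♝ ♛ ♚ ♝ ♞ ♜│8
7│♟ ♟ ♟ ♟ ♟ · ♟ ♟│7
6│· · ♞ · · ♟ · ·│6
5│· · · · · · · ·│5
4│· · · · · ♙ · ·│4
3│♘ · · · ♙ · · ·│3
2│♙ ♙ ♙ ♙ · · ♙ ♙│2
1│♖ · ♗ ♕ ♔ ♗ ♘ ♖│1
  ─────────────────
  a b c d e f g h


c8, f8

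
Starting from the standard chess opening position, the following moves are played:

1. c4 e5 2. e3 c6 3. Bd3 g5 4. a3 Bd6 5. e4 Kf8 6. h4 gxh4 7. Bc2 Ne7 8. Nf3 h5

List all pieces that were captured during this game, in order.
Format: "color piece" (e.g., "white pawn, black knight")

Tracking captures:
  gxh4: captured white pawn

white pawn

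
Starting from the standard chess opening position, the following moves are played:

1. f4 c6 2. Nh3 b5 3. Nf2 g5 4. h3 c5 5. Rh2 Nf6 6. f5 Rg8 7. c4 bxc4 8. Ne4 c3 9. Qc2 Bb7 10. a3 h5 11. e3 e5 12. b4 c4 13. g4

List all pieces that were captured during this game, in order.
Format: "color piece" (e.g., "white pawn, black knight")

Tracking captures:
  bxc4: captured white pawn

white pawn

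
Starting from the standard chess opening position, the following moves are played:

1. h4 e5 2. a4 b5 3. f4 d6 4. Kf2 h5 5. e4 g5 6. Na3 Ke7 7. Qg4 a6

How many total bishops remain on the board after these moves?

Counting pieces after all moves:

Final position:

  a b c d e f g h
  ─────────────────
8│♜ ♞ ♝ ♛ · ♝ ♞ ♜│8
7│· · ♟ · ♚ ♟ · ·│7
6│♟ · · ♟ · · · ·│6
5│· ♟ · · ♟ · ♟ ♟│5
4│♙ · · · ♙ ♙ ♕ ♙│4
3│♘ · · · · · · ·│3
2│· ♙ ♙ ♙ · ♔ ♙ ·│2
1│♖ · ♗ · · ♗ ♘ ♖│1
  ─────────────────
  a b c d e f g h


4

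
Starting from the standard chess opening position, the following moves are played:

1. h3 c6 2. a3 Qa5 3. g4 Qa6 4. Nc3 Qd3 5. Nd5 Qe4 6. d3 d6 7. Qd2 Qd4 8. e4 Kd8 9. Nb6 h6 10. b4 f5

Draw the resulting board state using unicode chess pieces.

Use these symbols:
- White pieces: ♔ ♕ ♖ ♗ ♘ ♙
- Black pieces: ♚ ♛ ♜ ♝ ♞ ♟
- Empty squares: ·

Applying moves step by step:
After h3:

♜ ♞ ♝ ♛ ♚ ♝ ♞ ♜
♟ ♟ ♟ ♟ ♟ ♟ ♟ ♟
· · · · · · · ·
· · · · · · · ·
· · · · · · · ·
· · · · · · · ♙
♙ ♙ ♙ ♙ ♙ ♙ ♙ ·
♖ ♘ ♗ ♕ ♔ ♗ ♘ ♖


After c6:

♜ ♞ ♝ ♛ ♚ ♝ ♞ ♜
♟ ♟ · ♟ ♟ ♟ ♟ ♟
· · ♟ · · · · ·
· · · · · · · ·
· · · · · · · ·
· · · · · · · ♙
♙ ♙ ♙ ♙ ♙ ♙ ♙ ·
♖ ♘ ♗ ♕ ♔ ♗ ♘ ♖


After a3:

♜ ♞ ♝ ♛ ♚ ♝ ♞ ♜
♟ ♟ · ♟ ♟ ♟ ♟ ♟
· · ♟ · · · · ·
· · · · · · · ·
· · · · · · · ·
♙ · · · · · · ♙
· ♙ ♙ ♙ ♙ ♙ ♙ ·
♖ ♘ ♗ ♕ ♔ ♗ ♘ ♖


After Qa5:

♜ ♞ ♝ · ♚ ♝ ♞ ♜
♟ ♟ · ♟ ♟ ♟ ♟ ♟
· · ♟ · · · · ·
♛ · · · · · · ·
· · · · · · · ·
♙ · · · · · · ♙
· ♙ ♙ ♙ ♙ ♙ ♙ ·
♖ ♘ ♗ ♕ ♔ ♗ ♘ ♖


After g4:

♜ ♞ ♝ · ♚ ♝ ♞ ♜
♟ ♟ · ♟ ♟ ♟ ♟ ♟
· · ♟ · · · · ·
♛ · · · · · · ·
· · · · · · ♙ ·
♙ · · · · · · ♙
· ♙ ♙ ♙ ♙ ♙ · ·
♖ ♘ ♗ ♕ ♔ ♗ ♘ ♖


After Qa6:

♜ ♞ ♝ · ♚ ♝ ♞ ♜
♟ ♟ · ♟ ♟ ♟ ♟ ♟
♛ · ♟ · · · · ·
· · · · · · · ·
· · · · · · ♙ ·
♙ · · · · · · ♙
· ♙ ♙ ♙ ♙ ♙ · ·
♖ ♘ ♗ ♕ ♔ ♗ ♘ ♖


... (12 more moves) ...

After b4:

♜ ♞ ♝ ♚ · ♝ ♞ ♜
♟ ♟ · · ♟ ♟ ♟ ·
· ♘ ♟ ♟ · · · ♟
· · · · · · · ·
· ♙ · ♛ ♙ · ♙ ·
♙ · · ♙ · · · ♙
· · ♙ ♕ · ♙ · ·
♖ · ♗ · ♔ ♗ ♘ ♖


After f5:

♜ ♞ ♝ ♚ · ♝ ♞ ♜
♟ ♟ · · ♟ · ♟ ·
· ♘ ♟ ♟ · · · ♟
· · · · · ♟ · ·
· ♙ · ♛ ♙ · ♙ ·
♙ · · ♙ · · · ♙
· · ♙ ♕ · ♙ · ·
♖ · ♗ · ♔ ♗ ♘ ♖



  a b c d e f g h
  ─────────────────
8│♜ ♞ ♝ ♚ · ♝ ♞ ♜│8
7│♟ ♟ · · ♟ · ♟ ·│7
6│· ♘ ♟ ♟ · · · ♟│6
5│· · · · · ♟ · ·│5
4│· ♙ · ♛ ♙ · ♙ ·│4
3│♙ · · ♙ · · · ♙│3
2│· · ♙ ♕ · ♙ · ·│2
1│♖ · ♗ · ♔ ♗ ♘ ♖│1
  ─────────────────
  a b c d e f g h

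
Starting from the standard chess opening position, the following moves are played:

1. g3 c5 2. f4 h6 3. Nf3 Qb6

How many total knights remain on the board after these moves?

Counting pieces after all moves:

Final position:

  a b c d e f g h
  ─────────────────
8│♜ ♞ ♝ · ♚ ♝ ♞ ♜│8
7│♟ ♟ · ♟ ♟ ♟ ♟ ·│7
6│· ♛ · · · · · ♟│6
5│· · ♟ · · · · ·│5
4│· · · · · ♙ · ·│4
3│· · · · · ♘ ♙ ·│3
2│♙ ♙ ♙ ♙ ♙ · · ♙│2
1│♖ ♘ ♗ ♕ ♔ ♗ · ♖│1
  ─────────────────
  a b c d e f g h


4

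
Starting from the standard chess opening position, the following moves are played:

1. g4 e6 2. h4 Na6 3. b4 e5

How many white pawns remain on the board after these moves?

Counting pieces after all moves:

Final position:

  a b c d e f g h
  ─────────────────
8│♜ · ♝ ♛ ♚ ♝ ♞ ♜│8
7│♟ ♟ ♟ ♟ · ♟ ♟ ♟│7
6│♞ · · · · · · ·│6
5│· · · · ♟ · · ·│5
4│· ♙ · · · · ♙ ♙│4
3│· · · · · · · ·│3
2│♙ · ♙ ♙ ♙ ♙ · ·│2
1│♖ ♘ ♗ ♕ ♔ ♗ ♘ ♖│1
  ─────────────────
  a b c d e f g h


8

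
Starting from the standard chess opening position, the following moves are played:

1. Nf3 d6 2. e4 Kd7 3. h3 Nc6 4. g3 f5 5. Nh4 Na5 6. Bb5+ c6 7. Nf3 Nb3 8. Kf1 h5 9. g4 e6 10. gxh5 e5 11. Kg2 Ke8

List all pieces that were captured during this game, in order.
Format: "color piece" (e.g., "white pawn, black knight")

Tracking captures:
  gxh5: captured black pawn

black pawn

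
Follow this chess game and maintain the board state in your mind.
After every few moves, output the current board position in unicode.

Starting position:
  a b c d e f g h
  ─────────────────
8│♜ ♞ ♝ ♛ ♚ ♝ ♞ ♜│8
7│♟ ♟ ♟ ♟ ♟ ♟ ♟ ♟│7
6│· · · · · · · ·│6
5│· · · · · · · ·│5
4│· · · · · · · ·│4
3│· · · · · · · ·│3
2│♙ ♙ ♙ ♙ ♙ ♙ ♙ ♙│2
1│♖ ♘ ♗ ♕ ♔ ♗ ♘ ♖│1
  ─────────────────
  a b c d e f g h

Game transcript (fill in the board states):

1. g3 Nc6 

  a b c d e f g h
  ─────────────────
8│♜ · ♝ ♛ ♚ ♝ ♞ ♜│8
7│♟ ♟ ♟ ♟ ♟ ♟ ♟ ♟│7
6│· · ♞ · · · · ·│6
5│· · · · · · · ·│5
4│· · · · · · · ·│4
3│· · · · · · ♙ ·│3
2│♙ ♙ ♙ ♙ ♙ ♙ · ♙│2
1│♖ ♘ ♗ ♕ ♔ ♗ ♘ ♖│1
  ─────────────────
  a b c d e f g h

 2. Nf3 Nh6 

  a b c d e f g h
  ─────────────────
8│♜ · ♝ ♛ ♚ ♝ · ♜│8
7│♟ ♟ ♟ ♟ ♟ ♟ ♟ ♟│7
6│· · ♞ · · · · ♞│6
5│· · · · · · · ·│5
4│· · · · · · · ·│4
3│· · · · · ♘ ♙ ·│3
2│♙ ♙ ♙ ♙ ♙ ♙ · ♙│2
1│♖ ♘ ♗ ♕ ♔ ♗ · ♖│1
  ─────────────────
  a b c d e f g h

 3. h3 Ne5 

  a b c d e f g h
  ─────────────────
8│♜ · ♝ ♛ ♚ ♝ · ♜│8
7│♟ ♟ ♟ ♟ ♟ ♟ ♟ ♟│7
6│· · · · · · · ♞│6
5│· · · · ♞ · · ·│5
4│· · · · · · · ·│4
3│· · · · · ♘ ♙ ♙│3
2│♙ ♙ ♙ ♙ ♙ ♙ · ·│2
1│♖ ♘ ♗ ♕ ♔ ♗ · ♖│1
  ─────────────────
  a b c d e f g h

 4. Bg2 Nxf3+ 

  a b c d e f g h
  ─────────────────
8│♜ · ♝ ♛ ♚ ♝ · ♜│8
7│♟ ♟ ♟ ♟ ♟ ♟ ♟ ♟│7
6│· · · · · · · ♞│6
5│· · · · · · · ·│5
4│· · · · · · · ·│4
3│· · · · · ♞ ♙ ♙│3
2│♙ ♙ ♙ ♙ ♙ ♙ ♗ ·│2
1│♖ ♘ ♗ ♕ ♔ · · ♖│1
  ─────────────────
  a b c d e f g h



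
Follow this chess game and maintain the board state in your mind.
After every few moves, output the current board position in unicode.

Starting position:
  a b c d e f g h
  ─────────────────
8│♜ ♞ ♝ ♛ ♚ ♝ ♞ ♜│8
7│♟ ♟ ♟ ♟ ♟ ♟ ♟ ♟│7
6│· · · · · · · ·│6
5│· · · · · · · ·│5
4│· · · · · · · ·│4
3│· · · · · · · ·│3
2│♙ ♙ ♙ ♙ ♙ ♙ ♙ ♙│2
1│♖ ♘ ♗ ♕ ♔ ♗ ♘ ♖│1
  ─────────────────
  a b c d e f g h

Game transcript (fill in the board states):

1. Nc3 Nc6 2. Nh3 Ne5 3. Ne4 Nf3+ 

  a b c d e f g h
  ─────────────────
8│♜ · ♝ ♛ ♚ ♝ ♞ ♜│8
7│♟ ♟ ♟ ♟ ♟ ♟ ♟ ♟│7
6│· · · · · · · ·│6
5│· · · · · · · ·│5
4│· · · · ♘ · · ·│4
3│· · · · · ♞ · ♘│3
2│♙ ♙ ♙ ♙ ♙ ♙ ♙ ♙│2
1│♖ · ♗ ♕ ♔ ♗ · ♖│1
  ─────────────────
  a b c d e f g h

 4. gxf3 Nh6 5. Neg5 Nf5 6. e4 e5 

  a b c d e f g h
  ─────────────────
8│♜ · ♝ ♛ ♚ ♝ · ♜│8
7│♟ ♟ ♟ ♟ · ♟ ♟ ♟│7
6│· · · · · · · ·│6
5│· · · · ♟ ♞ ♘ ·│5
4│· · · · ♙ · · ·│4
3│· · · · · ♙ · ♘│3
2│♙ ♙ ♙ ♙ · ♙ · ♙│2
1│♖ · ♗ ♕ ♔ ♗ · ♖│1
  ─────────────────
  a b c d e f g h

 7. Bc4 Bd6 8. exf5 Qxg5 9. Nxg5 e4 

  a b c d e f g h
  ─────────────────
8│♜ · ♝ · ♚ · · ♜│8
7│♟ ♟ ♟ ♟ · ♟ ♟ ♟│7
6│· · · ♝ · · · ·│6
5│· · · · · ♙ ♘ ·│5
4│· · ♗ · ♟ · · ·│4
3│· · · · · ♙ · ·│3
2│♙ ♙ ♙ ♙ · ♙ · ♙│2
1│♖ · ♗ ♕ ♔ · · ♖│1
  ─────────────────
  a b c d e f g h

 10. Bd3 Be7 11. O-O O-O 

  a b c d e f g h
  ─────────────────
8│♜ · ♝ · · ♜ ♚ ·│8
7│♟ ♟ ♟ ♟ ♝ ♟ ♟ ♟│7
6│· · · · · · · ·│6
5│· · · · · ♙ ♘ ·│5
4│· · · · ♟ · · ·│4
3│· · · ♗ · ♙ · ·│3
2│♙ ♙ ♙ ♙ · ♙ · ♙│2
1│♖ · ♗ ♕ · ♖ ♔ ·│1
  ─────────────────
  a b c d e f g h


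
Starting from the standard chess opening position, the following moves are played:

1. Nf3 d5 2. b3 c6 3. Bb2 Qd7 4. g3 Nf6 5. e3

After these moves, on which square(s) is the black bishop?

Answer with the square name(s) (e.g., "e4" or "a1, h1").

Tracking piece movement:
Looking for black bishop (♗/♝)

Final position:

  a b c d e f g h
  ─────────────────
8│♜ ♞ ♝ · ♚ ♝ · ♜│8
7│♟ ♟ · ♛ ♟ ♟ ♟ ♟│7
6│· · ♟ · · ♞ · ·│6
5│· · · ♟ · · · ·│5
4│· · · · · · · ·│4
3│· ♙ · · ♙ ♘ ♙ ·│3
2│♙ ♗ ♙ ♙ · ♙ · ♙│2
1│♖ ♘ · ♕ ♔ ♗ · ♖│1
  ─────────────────
  a b c d e f g h


c8, f8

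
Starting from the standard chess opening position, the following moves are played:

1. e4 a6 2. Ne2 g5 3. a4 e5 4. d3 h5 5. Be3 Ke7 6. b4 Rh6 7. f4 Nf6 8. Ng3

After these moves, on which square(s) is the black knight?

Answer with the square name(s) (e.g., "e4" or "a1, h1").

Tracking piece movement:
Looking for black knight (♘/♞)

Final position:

  a b c d e f g h
  ─────────────────
8│♜ ♞ ♝ ♛ · ♝ · ·│8
7│· ♟ ♟ ♟ ♚ ♟ · ·│7
6│♟ · · · · ♞ · ♜│6
5│· · · · ♟ · ♟ ♟│5
4│♙ ♙ · · ♙ ♙ · ·│4
3│· · · ♙ ♗ · ♘ ·│3
2│· · ♙ · · · ♙ ♙│2
1│♖ ♘ · ♕ ♔ ♗ · ♖│1
  ─────────────────
  a b c d e f g h


b8, f6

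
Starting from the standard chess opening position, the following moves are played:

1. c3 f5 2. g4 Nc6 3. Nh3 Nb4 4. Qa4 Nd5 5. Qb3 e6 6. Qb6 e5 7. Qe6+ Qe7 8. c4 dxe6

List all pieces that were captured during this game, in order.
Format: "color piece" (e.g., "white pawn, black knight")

Tracking captures:
  dxe6: captured white queen

white queen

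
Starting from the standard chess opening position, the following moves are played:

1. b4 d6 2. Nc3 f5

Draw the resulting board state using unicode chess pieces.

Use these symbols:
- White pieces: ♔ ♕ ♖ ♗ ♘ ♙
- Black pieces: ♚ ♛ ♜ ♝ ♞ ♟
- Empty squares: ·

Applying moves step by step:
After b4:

♜ ♞ ♝ ♛ ♚ ♝ ♞ ♜
♟ ♟ ♟ ♟ ♟ ♟ ♟ ♟
· · · · · · · ·
· · · · · · · ·
· ♙ · · · · · ·
· · · · · · · ·
♙ · ♙ ♙ ♙ ♙ ♙ ♙
♖ ♘ ♗ ♕ ♔ ♗ ♘ ♖


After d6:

♜ ♞ ♝ ♛ ♚ ♝ ♞ ♜
♟ ♟ ♟ · ♟ ♟ ♟ ♟
· · · ♟ · · · ·
· · · · · · · ·
· ♙ · · · · · ·
· · · · · · · ·
♙ · ♙ ♙ ♙ ♙ ♙ ♙
♖ ♘ ♗ ♕ ♔ ♗ ♘ ♖


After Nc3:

♜ ♞ ♝ ♛ ♚ ♝ ♞ ♜
♟ ♟ ♟ · ♟ ♟ ♟ ♟
· · · ♟ · · · ·
· · · · · · · ·
· ♙ · · · · · ·
· · ♘ · · · · ·
♙ · ♙ ♙ ♙ ♙ ♙ ♙
♖ · ♗ ♕ ♔ ♗ ♘ ♖


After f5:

♜ ♞ ♝ ♛ ♚ ♝ ♞ ♜
♟ ♟ ♟ · ♟ · ♟ ♟
· · · ♟ · · · ·
· · · · · ♟ · ·
· ♙ · · · · · ·
· · ♘ · · · · ·
♙ · ♙ ♙ ♙ ♙ ♙ ♙
♖ · ♗ ♕ ♔ ♗ ♘ ♖



  a b c d e f g h
  ─────────────────
8│♜ ♞ ♝ ♛ ♚ ♝ ♞ ♜│8
7│♟ ♟ ♟ · ♟ · ♟ ♟│7
6│· · · ♟ · · · ·│6
5│· · · · · ♟ · ·│5
4│· ♙ · · · · · ·│4
3│· · ♘ · · · · ·│3
2│♙ · ♙ ♙ ♙ ♙ ♙ ♙│2
1│♖ · ♗ ♕ ♔ ♗ ♘ ♖│1
  ─────────────────
  a b c d e f g h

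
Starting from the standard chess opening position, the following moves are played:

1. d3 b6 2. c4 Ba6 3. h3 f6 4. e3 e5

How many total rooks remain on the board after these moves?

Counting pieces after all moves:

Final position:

  a b c d e f g h
  ─────────────────
8│♜ ♞ · ♛ ♚ ♝ ♞ ♜│8
7│♟ · ♟ ♟ · · ♟ ♟│7
6│♝ ♟ · · · ♟ · ·│6
5│· · · · ♟ · · ·│5
4│· · ♙ · · · · ·│4
3│· · · ♙ ♙ · · ♙│3
2│♙ ♙ · · · ♙ ♙ ·│2
1│♖ ♘ ♗ ♕ ♔ ♗ ♘ ♖│1
  ─────────────────
  a b c d e f g h


4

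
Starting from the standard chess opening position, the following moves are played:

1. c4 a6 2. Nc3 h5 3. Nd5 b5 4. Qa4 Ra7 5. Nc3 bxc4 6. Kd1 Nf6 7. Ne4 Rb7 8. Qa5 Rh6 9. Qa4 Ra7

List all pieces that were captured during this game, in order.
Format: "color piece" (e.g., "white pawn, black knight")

Tracking captures:
  bxc4: captured white pawn

white pawn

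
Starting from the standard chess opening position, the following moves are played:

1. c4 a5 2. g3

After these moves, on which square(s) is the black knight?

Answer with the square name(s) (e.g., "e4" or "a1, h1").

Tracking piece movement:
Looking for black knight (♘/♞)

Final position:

  a b c d e f g h
  ─────────────────
8│♜ ♞ ♝ ♛ ♚ ♝ ♞ ♜│8
7│· ♟ ♟ ♟ ♟ ♟ ♟ ♟│7
6│· · · · · · · ·│6
5│♟ · · · · · · ·│5
4│· · ♙ · · · · ·│4
3│· · · · · · ♙ ·│3
2│♙ ♙ · ♙ ♙ ♙ · ♙│2
1│♖ ♘ ♗ ♕ ♔ ♗ ♘ ♖│1
  ─────────────────
  a b c d e f g h


b8, g8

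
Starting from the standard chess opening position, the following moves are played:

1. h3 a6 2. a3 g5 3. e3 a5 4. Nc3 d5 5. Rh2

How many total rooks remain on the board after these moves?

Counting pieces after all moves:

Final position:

  a b c d e f g h
  ─────────────────
8│♜ ♞ ♝ ♛ ♚ ♝ ♞ ♜│8
7│· ♟ ♟ · ♟ ♟ · ♟│7
6│· · · · · · · ·│6
5│♟ · · ♟ · · ♟ ·│5
4│· · · · · · · ·│4
3│♙ · ♘ · ♙ · · ♙│3
2│· ♙ ♙ ♙ · ♙ ♙ ♖│2
1│♖ · ♗ ♕ ♔ ♗ ♘ ·│1
  ─────────────────
  a b c d e f g h


4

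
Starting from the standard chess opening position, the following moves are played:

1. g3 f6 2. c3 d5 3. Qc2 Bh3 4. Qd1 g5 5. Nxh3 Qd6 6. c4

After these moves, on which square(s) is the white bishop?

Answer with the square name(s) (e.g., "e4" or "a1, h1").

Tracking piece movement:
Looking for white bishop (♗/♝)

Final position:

  a b c d e f g h
  ─────────────────
8│♜ ♞ · · ♚ ♝ ♞ ♜│8
7│♟ ♟ ♟ · ♟ · · ♟│7
6│· · · ♛ · ♟ · ·│6
5│· · · ♟ · · ♟ ·│5
4│· · ♙ · · · · ·│4
3│· · · · · · ♙ ♘│3
2│♙ ♙ · ♙ ♙ ♙ · ♙│2
1│♖ ♘ ♗ ♕ ♔ ♗ · ♖│1
  ─────────────────
  a b c d e f g h


c1, f1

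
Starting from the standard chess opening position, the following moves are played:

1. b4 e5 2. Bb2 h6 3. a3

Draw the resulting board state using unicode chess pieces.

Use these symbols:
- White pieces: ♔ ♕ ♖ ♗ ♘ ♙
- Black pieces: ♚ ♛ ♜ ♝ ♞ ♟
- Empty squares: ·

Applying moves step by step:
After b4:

♜ ♞ ♝ ♛ ♚ ♝ ♞ ♜
♟ ♟ ♟ ♟ ♟ ♟ ♟ ♟
· · · · · · · ·
· · · · · · · ·
· ♙ · · · · · ·
· · · · · · · ·
♙ · ♙ ♙ ♙ ♙ ♙ ♙
♖ ♘ ♗ ♕ ♔ ♗ ♘ ♖


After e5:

♜ ♞ ♝ ♛ ♚ ♝ ♞ ♜
♟ ♟ ♟ ♟ · ♟ ♟ ♟
· · · · · · · ·
· · · · ♟ · · ·
· ♙ · · · · · ·
· · · · · · · ·
♙ · ♙ ♙ ♙ ♙ ♙ ♙
♖ ♘ ♗ ♕ ♔ ♗ ♘ ♖


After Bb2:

♜ ♞ ♝ ♛ ♚ ♝ ♞ ♜
♟ ♟ ♟ ♟ · ♟ ♟ ♟
· · · · · · · ·
· · · · ♟ · · ·
· ♙ · · · · · ·
· · · · · · · ·
♙ ♗ ♙ ♙ ♙ ♙ ♙ ♙
♖ ♘ · ♕ ♔ ♗ ♘ ♖


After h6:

♜ ♞ ♝ ♛ ♚ ♝ ♞ ♜
♟ ♟ ♟ ♟ · ♟ ♟ ·
· · · · · · · ♟
· · · · ♟ · · ·
· ♙ · · · · · ·
· · · · · · · ·
♙ ♗ ♙ ♙ ♙ ♙ ♙ ♙
♖ ♘ · ♕ ♔ ♗ ♘ ♖


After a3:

♜ ♞ ♝ ♛ ♚ ♝ ♞ ♜
♟ ♟ ♟ ♟ · ♟ ♟ ·
· · · · · · · ♟
· · · · ♟ · · ·
· ♙ · · · · · ·
♙ · · · · · · ·
· ♗ ♙ ♙ ♙ ♙ ♙ ♙
♖ ♘ · ♕ ♔ ♗ ♘ ♖



  a b c d e f g h
  ─────────────────
8│♜ ♞ ♝ ♛ ♚ ♝ ♞ ♜│8
7│♟ ♟ ♟ ♟ · ♟ ♟ ·│7
6│· · · · · · · ♟│6
5│· · · · ♟ · · ·│5
4│· ♙ · · · · · ·│4
3│♙ · · · · · · ·│3
2│· ♗ ♙ ♙ ♙ ♙ ♙ ♙│2
1│♖ ♘ · ♕ ♔ ♗ ♘ ♖│1
  ─────────────────
  a b c d e f g h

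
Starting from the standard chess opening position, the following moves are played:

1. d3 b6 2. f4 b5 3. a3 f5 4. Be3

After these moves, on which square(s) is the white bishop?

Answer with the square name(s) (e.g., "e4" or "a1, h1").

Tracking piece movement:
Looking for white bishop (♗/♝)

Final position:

  a b c d e f g h
  ─────────────────
8│♜ ♞ ♝ ♛ ♚ ♝ ♞ ♜│8
7│♟ · ♟ ♟ ♟ · ♟ ♟│7
6│· · · · · · · ·│6
5│· ♟ · · · ♟ · ·│5
4│· · · · · ♙ · ·│4
3│♙ · · ♙ ♗ · · ·│3
2│· ♙ ♙ · ♙ · ♙ ♙│2
1│♖ ♘ · ♕ ♔ ♗ ♘ ♖│1
  ─────────────────
  a b c d e f g h


e3, f1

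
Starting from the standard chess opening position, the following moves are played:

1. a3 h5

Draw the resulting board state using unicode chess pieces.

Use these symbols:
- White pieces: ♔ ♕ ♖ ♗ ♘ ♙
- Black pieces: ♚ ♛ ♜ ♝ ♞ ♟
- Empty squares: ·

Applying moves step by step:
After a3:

♜ ♞ ♝ ♛ ♚ ♝ ♞ ♜
♟ ♟ ♟ ♟ ♟ ♟ ♟ ♟
· · · · · · · ·
· · · · · · · ·
· · · · · · · ·
♙ · · · · · · ·
· ♙ ♙ ♙ ♙ ♙ ♙ ♙
♖ ♘ ♗ ♕ ♔ ♗ ♘ ♖


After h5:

♜ ♞ ♝ ♛ ♚ ♝ ♞ ♜
♟ ♟ ♟ ♟ ♟ ♟ ♟ ·
· · · · · · · ·
· · · · · · · ♟
· · · · · · · ·
♙ · · · · · · ·
· ♙ ♙ ♙ ♙ ♙ ♙ ♙
♖ ♘ ♗ ♕ ♔ ♗ ♘ ♖



  a b c d e f g h
  ─────────────────
8│♜ ♞ ♝ ♛ ♚ ♝ ♞ ♜│8
7│♟ ♟ ♟ ♟ ♟ ♟ ♟ ·│7
6│· · · · · · · ·│6
5│· · · · · · · ♟│5
4│· · · · · · · ·│4
3│♙ · · · · · · ·│3
2│· ♙ ♙ ♙ ♙ ♙ ♙ ♙│2
1│♖ ♘ ♗ ♕ ♔ ♗ ♘ ♖│1
  ─────────────────
  a b c d e f g h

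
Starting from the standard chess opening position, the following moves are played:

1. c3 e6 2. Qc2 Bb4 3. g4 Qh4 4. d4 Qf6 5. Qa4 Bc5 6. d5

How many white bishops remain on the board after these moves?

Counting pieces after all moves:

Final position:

  a b c d e f g h
  ─────────────────
8│♜ ♞ ♝ · ♚ · ♞ ♜│8
7│♟ ♟ ♟ ♟ · ♟ ♟ ♟│7
6│· · · · ♟ ♛ · ·│6
5│· · ♝ ♙ · · · ·│5
4│♕ · · · · · ♙ ·│4
3│· · ♙ · · · · ·│3
2│♙ ♙ · · ♙ ♙ · ♙│2
1│♖ ♘ ♗ · ♔ ♗ ♘ ♖│1
  ─────────────────
  a b c d e f g h


2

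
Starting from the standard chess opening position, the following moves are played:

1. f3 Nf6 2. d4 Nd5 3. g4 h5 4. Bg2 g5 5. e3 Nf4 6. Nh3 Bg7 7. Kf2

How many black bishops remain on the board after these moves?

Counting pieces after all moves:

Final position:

  a b c d e f g h
  ─────────────────
8│♜ ♞ ♝ ♛ ♚ · · ♜│8
7│♟ ♟ ♟ ♟ ♟ ♟ ♝ ·│7
6│· · · · · · · ·│6
5│· · · · · · ♟ ♟│5
4│· · · ♙ · ♞ ♙ ·│4
3│· · · · ♙ ♙ · ♘│3
2│♙ ♙ ♙ · · ♔ ♗ ♙│2
1│♖ ♘ ♗ ♕ · · · ♖│1
  ─────────────────
  a b c d e f g h


2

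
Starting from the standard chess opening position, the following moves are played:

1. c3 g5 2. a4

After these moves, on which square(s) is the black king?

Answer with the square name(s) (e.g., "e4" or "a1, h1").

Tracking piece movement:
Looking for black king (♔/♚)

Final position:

  a b c d e f g h
  ─────────────────
8│♜ ♞ ♝ ♛ ♚ ♝ ♞ ♜│8
7│♟ ♟ ♟ ♟ ♟ ♟ · ♟│7
6│· · · · · · · ·│6
5│· · · · · · ♟ ·│5
4│♙ · · · · · · ·│4
3│· · ♙ · · · · ·│3
2│· ♙ · ♙ ♙ ♙ ♙ ♙│2
1│♖ ♘ ♗ ♕ ♔ ♗ ♘ ♖│1
  ─────────────────
  a b c d e f g h


e8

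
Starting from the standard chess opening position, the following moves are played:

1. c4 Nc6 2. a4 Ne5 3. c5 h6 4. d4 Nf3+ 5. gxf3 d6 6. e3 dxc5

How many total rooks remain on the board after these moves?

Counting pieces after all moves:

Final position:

  a b c d e f g h
  ─────────────────
8│♜ · ♝ ♛ ♚ ♝ ♞ ♜│8
7│♟ ♟ ♟ · ♟ ♟ ♟ ·│7
6│· · · · · · · ♟│6
5│· · ♟ · · · · ·│5
4│♙ · · ♙ · · · ·│4
3│· · · · ♙ ♙ · ·│3
2│· ♙ · · · ♙ · ♙│2
1│♖ ♘ ♗ ♕ ♔ ♗ ♘ ♖│1
  ─────────────────
  a b c d e f g h


4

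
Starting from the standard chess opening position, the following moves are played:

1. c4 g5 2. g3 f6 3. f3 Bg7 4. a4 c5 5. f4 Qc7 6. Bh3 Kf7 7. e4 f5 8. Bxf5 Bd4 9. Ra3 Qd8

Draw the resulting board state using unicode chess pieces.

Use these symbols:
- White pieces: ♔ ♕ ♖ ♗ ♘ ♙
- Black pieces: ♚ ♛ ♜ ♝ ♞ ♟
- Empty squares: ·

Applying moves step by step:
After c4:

♜ ♞ ♝ ♛ ♚ ♝ ♞ ♜
♟ ♟ ♟ ♟ ♟ ♟ ♟ ♟
· · · · · · · ·
· · · · · · · ·
· · ♙ · · · · ·
· · · · · · · ·
♙ ♙ · ♙ ♙ ♙ ♙ ♙
♖ ♘ ♗ ♕ ♔ ♗ ♘ ♖


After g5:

♜ ♞ ♝ ♛ ♚ ♝ ♞ ♜
♟ ♟ ♟ ♟ ♟ ♟ · ♟
· · · · · · · ·
· · · · · · ♟ ·
· · ♙ · · · · ·
· · · · · · · ·
♙ ♙ · ♙ ♙ ♙ ♙ ♙
♖ ♘ ♗ ♕ ♔ ♗ ♘ ♖


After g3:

♜ ♞ ♝ ♛ ♚ ♝ ♞ ♜
♟ ♟ ♟ ♟ ♟ ♟ · ♟
· · · · · · · ·
· · · · · · ♟ ·
· · ♙ · · · · ·
· · · · · · ♙ ·
♙ ♙ · ♙ ♙ ♙ · ♙
♖ ♘ ♗ ♕ ♔ ♗ ♘ ♖


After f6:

♜ ♞ ♝ ♛ ♚ ♝ ♞ ♜
♟ ♟ ♟ ♟ ♟ · · ♟
· · · · · ♟ · ·
· · · · · · ♟ ·
· · ♙ · · · · ·
· · · · · · ♙ ·
♙ ♙ · ♙ ♙ ♙ · ♙
♖ ♘ ♗ ♕ ♔ ♗ ♘ ♖


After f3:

♜ ♞ ♝ ♛ ♚ ♝ ♞ ♜
♟ ♟ ♟ ♟ ♟ · · ♟
· · · · · ♟ · ·
· · · · · · ♟ ·
· · ♙ · · · · ·
· · · · · ♙ ♙ ·
♙ ♙ · ♙ ♙ · · ♙
♖ ♘ ♗ ♕ ♔ ♗ ♘ ♖


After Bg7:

♜ ♞ ♝ ♛ ♚ · ♞ ♜
♟ ♟ ♟ ♟ ♟ · ♝ ♟
· · · · · ♟ · ·
· · · · · · ♟ ·
· · ♙ · · · · ·
· · · · · ♙ ♙ ·
♙ ♙ · ♙ ♙ · · ♙
♖ ♘ ♗ ♕ ♔ ♗ ♘ ♖


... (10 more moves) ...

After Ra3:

♜ ♞ ♝ · · · ♞ ♜
♟ ♟ ♛ ♟ ♟ ♚ · ♟
· · · · · · · ·
· · ♟ · · ♗ ♟ ·
♙ · ♙ ♝ ♙ ♙ · ·
♖ · · · · · ♙ ·
· ♙ · ♙ · · · ♙
· ♘ ♗ ♕ ♔ · ♘ ♖


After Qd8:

♜ ♞ ♝ ♛ · · ♞ ♜
♟ ♟ · ♟ ♟ ♚ · ♟
· · · · · · · ·
· · ♟ · · ♗ ♟ ·
♙ · ♙ ♝ ♙ ♙ · ·
♖ · · · · · ♙ ·
· ♙ · ♙ · · · ♙
· ♘ ♗ ♕ ♔ · ♘ ♖



  a b c d e f g h
  ─────────────────
8│♜ ♞ ♝ ♛ · · ♞ ♜│8
7│♟ ♟ · ♟ ♟ ♚ · ♟│7
6│· · · · · · · ·│6
5│· · ♟ · · ♗ ♟ ·│5
4│♙ · ♙ ♝ ♙ ♙ · ·│4
3│♖ · · · · · ♙ ·│3
2│· ♙ · ♙ · · · ♙│2
1│· ♘ ♗ ♕ ♔ · ♘ ♖│1
  ─────────────────
  a b c d e f g h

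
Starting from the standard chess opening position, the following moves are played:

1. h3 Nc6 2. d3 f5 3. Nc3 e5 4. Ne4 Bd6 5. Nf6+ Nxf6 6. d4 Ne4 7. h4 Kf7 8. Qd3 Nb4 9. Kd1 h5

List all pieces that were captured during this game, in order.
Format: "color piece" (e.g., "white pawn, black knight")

Tracking captures:
  Nxf6: captured white knight

white knight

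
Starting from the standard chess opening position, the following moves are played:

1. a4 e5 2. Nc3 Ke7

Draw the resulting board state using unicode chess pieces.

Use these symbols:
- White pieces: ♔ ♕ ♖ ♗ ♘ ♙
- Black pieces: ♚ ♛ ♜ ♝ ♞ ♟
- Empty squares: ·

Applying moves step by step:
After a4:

♜ ♞ ♝ ♛ ♚ ♝ ♞ ♜
♟ ♟ ♟ ♟ ♟ ♟ ♟ ♟
· · · · · · · ·
· · · · · · · ·
♙ · · · · · · ·
· · · · · · · ·
· ♙ ♙ ♙ ♙ ♙ ♙ ♙
♖ ♘ ♗ ♕ ♔ ♗ ♘ ♖


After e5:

♜ ♞ ♝ ♛ ♚ ♝ ♞ ♜
♟ ♟ ♟ ♟ · ♟ ♟ ♟
· · · · · · · ·
· · · · ♟ · · ·
♙ · · · · · · ·
· · · · · · · ·
· ♙ ♙ ♙ ♙ ♙ ♙ ♙
♖ ♘ ♗ ♕ ♔ ♗ ♘ ♖


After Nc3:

♜ ♞ ♝ ♛ ♚ ♝ ♞ ♜
♟ ♟ ♟ ♟ · ♟ ♟ ♟
· · · · · · · ·
· · · · ♟ · · ·
♙ · · · · · · ·
· · ♘ · · · · ·
· ♙ ♙ ♙ ♙ ♙ ♙ ♙
♖ · ♗ ♕ ♔ ♗ ♘ ♖


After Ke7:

♜ ♞ ♝ ♛ · ♝ ♞ ♜
♟ ♟ ♟ ♟ ♚ ♟ ♟ ♟
· · · · · · · ·
· · · · ♟ · · ·
♙ · · · · · · ·
· · ♘ · · · · ·
· ♙ ♙ ♙ ♙ ♙ ♙ ♙
♖ · ♗ ♕ ♔ ♗ ♘ ♖



  a b c d e f g h
  ─────────────────
8│♜ ♞ ♝ ♛ · ♝ ♞ ♜│8
7│♟ ♟ ♟ ♟ ♚ ♟ ♟ ♟│7
6│· · · · · · · ·│6
5│· · · · ♟ · · ·│5
4│♙ · · · · · · ·│4
3│· · ♘ · · · · ·│3
2│· ♙ ♙ ♙ ♙ ♙ ♙ ♙│2
1│♖ · ♗ ♕ ♔ ♗ ♘ ♖│1
  ─────────────────
  a b c d e f g h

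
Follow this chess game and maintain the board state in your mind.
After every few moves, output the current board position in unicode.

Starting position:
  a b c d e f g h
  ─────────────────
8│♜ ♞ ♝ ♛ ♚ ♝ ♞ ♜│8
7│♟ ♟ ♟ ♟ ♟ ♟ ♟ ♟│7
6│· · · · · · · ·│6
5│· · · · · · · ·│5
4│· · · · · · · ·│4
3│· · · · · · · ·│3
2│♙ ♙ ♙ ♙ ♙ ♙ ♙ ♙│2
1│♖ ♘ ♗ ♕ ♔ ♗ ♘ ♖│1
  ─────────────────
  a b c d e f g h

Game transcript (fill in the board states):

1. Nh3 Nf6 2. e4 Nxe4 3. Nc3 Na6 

  a b c d e f g h
  ─────────────────
8│♜ · ♝ ♛ ♚ ♝ · ♜│8
7│♟ ♟ ♟ ♟ ♟ ♟ ♟ ♟│7
6│♞ · · · · · · ·│6
5│· · · · · · · ·│5
4│· · · · ♞ · · ·│4
3│· · ♘ · · · · ♘│3
2│♙ ♙ ♙ ♙ · ♙ ♙ ♙│2
1│♖ · ♗ ♕ ♔ ♗ · ♖│1
  ─────────────────
  a b c d e f g h

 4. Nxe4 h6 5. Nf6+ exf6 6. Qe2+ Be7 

  a b c d e f g h
  ─────────────────
8│♜ · ♝ ♛ ♚ · · ♜│8
7│♟ ♟ ♟ ♟ ♝ ♟ ♟ ·│7
6│♞ · · · · ♟ · ♟│6
5│· · · · · · · ·│5
4│· · · · · · · ·│4
3│· · · · · · · ♘│3
2│♙ ♙ ♙ ♙ ♕ ♙ ♙ ♙│2
1│♖ · ♗ · ♔ ♗ · ♖│1
  ─────────────────
  a b c d e f g h

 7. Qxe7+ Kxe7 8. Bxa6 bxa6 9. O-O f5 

  a b c d e f g h
  ─────────────────
8│♜ · ♝ ♛ · · · ♜│8
7│♟ · ♟ ♟ ♚ ♟ ♟ ·│7
6│♟ · · · · · · ♟│6
5│· · · · · ♟ · ·│5
4│· · · · · · · ·│4
3│· · · · · · · ♘│3
2│♙ ♙ ♙ ♙ · ♙ ♙ ♙│2
1│♖ · ♗ · · ♖ ♔ ·│1
  ─────────────────
  a b c d e f g h

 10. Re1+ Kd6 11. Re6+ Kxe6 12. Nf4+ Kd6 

  a b c d e f g h
  ─────────────────
8│♜ · ♝ ♛ · · · ♜│8
7│♟ · ♟ ♟ · ♟ ♟ ·│7
6│♟ · · ♚ · · · ♟│6
5│· · · · · ♟ · ·│5
4│· · · · · ♘ · ·│4
3│· · · · · · · ·│3
2│♙ ♙ ♙ ♙ · ♙ ♙ ♙│2
1│♖ · ♗ · · · ♔ ·│1
  ─────────────────
  a b c d e f g h

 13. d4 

  a b c d e f g h
  ─────────────────
8│♜ · ♝ ♛ · · · ♜│8
7│♟ · ♟ ♟ · ♟ ♟ ·│7
6│♟ · · ♚ · · · ♟│6
5│· · · · · ♟ · ·│5
4│· · · ♙ · ♘ · ·│4
3│· · · · · · · ·│3
2│♙ ♙ ♙ · · ♙ ♙ ♙│2
1│♖ · ♗ · · · ♔ ·│1
  ─────────────────
  a b c d e f g h


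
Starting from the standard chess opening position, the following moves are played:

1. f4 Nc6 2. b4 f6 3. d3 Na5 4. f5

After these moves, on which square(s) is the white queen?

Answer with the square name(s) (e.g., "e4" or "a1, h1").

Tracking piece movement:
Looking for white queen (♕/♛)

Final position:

  a b c d e f g h
  ─────────────────
8│♜ · ♝ ♛ ♚ ♝ ♞ ♜│8
7│♟ ♟ ♟ ♟ ♟ · ♟ ♟│7
6│· · · · · ♟ · ·│6
5│♞ · · · · ♙ · ·│5
4│· ♙ · · · · · ·│4
3│· · · ♙ · · · ·│3
2│♙ · ♙ · ♙ · ♙ ♙│2
1│♖ ♘ ♗ ♕ ♔ ♗ ♘ ♖│1
  ─────────────────
  a b c d e f g h


d1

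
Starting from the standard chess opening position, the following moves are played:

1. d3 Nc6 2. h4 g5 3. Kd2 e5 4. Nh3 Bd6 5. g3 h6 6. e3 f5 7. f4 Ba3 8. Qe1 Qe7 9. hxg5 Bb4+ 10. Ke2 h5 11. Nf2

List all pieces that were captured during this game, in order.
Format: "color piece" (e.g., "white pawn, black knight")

Tracking captures:
  hxg5: captured black pawn

black pawn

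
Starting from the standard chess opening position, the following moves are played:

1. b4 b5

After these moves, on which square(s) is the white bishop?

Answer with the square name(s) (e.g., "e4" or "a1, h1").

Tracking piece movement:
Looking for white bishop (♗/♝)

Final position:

  a b c d e f g h
  ─────────────────
8│♜ ♞ ♝ ♛ ♚ ♝ ♞ ♜│8
7│♟ · ♟ ♟ ♟ ♟ ♟ ♟│7
6│· · · · · · · ·│6
5│· ♟ · · · · · ·│5
4│· ♙ · · · · · ·│4
3│· · · · · · · ·│3
2│♙ · ♙ ♙ ♙ ♙ ♙ ♙│2
1│♖ ♘ ♗ ♕ ♔ ♗ ♘ ♖│1
  ─────────────────
  a b c d e f g h


c1, f1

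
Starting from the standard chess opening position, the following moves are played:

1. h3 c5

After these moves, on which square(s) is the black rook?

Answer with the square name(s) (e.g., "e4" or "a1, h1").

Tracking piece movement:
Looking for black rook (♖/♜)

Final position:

  a b c d e f g h
  ─────────────────
8│♜ ♞ ♝ ♛ ♚ ♝ ♞ ♜│8
7│♟ ♟ · ♟ ♟ ♟ ♟ ♟│7
6│· · · · · · · ·│6
5│· · ♟ · · · · ·│5
4│· · · · · · · ·│4
3│· · · · · · · ♙│3
2│♙ ♙ ♙ ♙ ♙ ♙ ♙ ·│2
1│♖ ♘ ♗ ♕ ♔ ♗ ♘ ♖│1
  ─────────────────
  a b c d e f g h


a8, h8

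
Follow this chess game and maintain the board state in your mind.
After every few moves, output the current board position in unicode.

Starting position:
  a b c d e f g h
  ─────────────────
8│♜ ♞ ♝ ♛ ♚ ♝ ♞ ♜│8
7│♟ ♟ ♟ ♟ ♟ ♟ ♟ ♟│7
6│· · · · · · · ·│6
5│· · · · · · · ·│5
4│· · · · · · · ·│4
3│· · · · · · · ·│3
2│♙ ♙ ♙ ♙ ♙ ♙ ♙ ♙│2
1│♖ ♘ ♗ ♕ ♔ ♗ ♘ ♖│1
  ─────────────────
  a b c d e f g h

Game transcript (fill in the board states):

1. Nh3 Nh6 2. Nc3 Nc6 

  a b c d e f g h
  ─────────────────
8│♜ · ♝ ♛ ♚ ♝ · ♜│8
7│♟ ♟ ♟ ♟ ♟ ♟ ♟ ♟│7
6│· · ♞ · · · · ♞│6
5│· · · · · · · ·│5
4│· · · · · · · ·│4
3│· · ♘ · · · · ♘│3
2│♙ ♙ ♙ ♙ ♙ ♙ ♙ ♙│2
1│♖ · ♗ ♕ ♔ ♗ · ♖│1
  ─────────────────
  a b c d e f g h

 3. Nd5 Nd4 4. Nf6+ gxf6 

  a b c d e f g h
  ─────────────────
8│♜ · ♝ ♛ ♚ ♝ · ♜│8
7│♟ ♟ ♟ ♟ ♟ ♟ · ♟│7
6│· · · · · ♟ · ♞│6
5│· · · · · · · ·│5
4│· · · ♞ · · · ·│4
3│· · · · · · · ♘│3
2│♙ ♙ ♙ ♙ ♙ ♙ ♙ ♙│2
1│♖ · ♗ ♕ ♔ ♗ · ♖│1
  ─────────────────
  a b c d e f g h

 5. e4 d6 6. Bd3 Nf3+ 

  a b c d e f g h
  ─────────────────
8│♜ · ♝ ♛ ♚ ♝ · ♜│8
7│♟ ♟ ♟ · ♟ ♟ · ♟│7
6│· · · ♟ · ♟ · ♞│6
5│· · · · · · · ·│5
4│· · · · ♙ · · ·│4
3│· · · ♗ · ♞ · ♘│3
2│♙ ♙ ♙ ♙ · ♙ ♙ ♙│2
1│♖ · ♗ ♕ ♔ · · ♖│1
  ─────────────────
  a b c d e f g h

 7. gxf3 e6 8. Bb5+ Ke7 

  a b c d e f g h
  ─────────────────
8│♜ · ♝ ♛ · ♝ · ♜│8
7│♟ ♟ ♟ · ♚ ♟ · ♟│7
6│· · · ♟ ♟ ♟ · ♞│6
5│· ♗ · · · · · ·│5
4│· · · · ♙ · · ·│4
3│· · · · · ♙ · ♘│3
2│♙ ♙ ♙ ♙ · ♙ · ♙│2
1│♖ · ♗ ♕ ♔ · · ♖│1
  ─────────────────
  a b c d e f g h

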